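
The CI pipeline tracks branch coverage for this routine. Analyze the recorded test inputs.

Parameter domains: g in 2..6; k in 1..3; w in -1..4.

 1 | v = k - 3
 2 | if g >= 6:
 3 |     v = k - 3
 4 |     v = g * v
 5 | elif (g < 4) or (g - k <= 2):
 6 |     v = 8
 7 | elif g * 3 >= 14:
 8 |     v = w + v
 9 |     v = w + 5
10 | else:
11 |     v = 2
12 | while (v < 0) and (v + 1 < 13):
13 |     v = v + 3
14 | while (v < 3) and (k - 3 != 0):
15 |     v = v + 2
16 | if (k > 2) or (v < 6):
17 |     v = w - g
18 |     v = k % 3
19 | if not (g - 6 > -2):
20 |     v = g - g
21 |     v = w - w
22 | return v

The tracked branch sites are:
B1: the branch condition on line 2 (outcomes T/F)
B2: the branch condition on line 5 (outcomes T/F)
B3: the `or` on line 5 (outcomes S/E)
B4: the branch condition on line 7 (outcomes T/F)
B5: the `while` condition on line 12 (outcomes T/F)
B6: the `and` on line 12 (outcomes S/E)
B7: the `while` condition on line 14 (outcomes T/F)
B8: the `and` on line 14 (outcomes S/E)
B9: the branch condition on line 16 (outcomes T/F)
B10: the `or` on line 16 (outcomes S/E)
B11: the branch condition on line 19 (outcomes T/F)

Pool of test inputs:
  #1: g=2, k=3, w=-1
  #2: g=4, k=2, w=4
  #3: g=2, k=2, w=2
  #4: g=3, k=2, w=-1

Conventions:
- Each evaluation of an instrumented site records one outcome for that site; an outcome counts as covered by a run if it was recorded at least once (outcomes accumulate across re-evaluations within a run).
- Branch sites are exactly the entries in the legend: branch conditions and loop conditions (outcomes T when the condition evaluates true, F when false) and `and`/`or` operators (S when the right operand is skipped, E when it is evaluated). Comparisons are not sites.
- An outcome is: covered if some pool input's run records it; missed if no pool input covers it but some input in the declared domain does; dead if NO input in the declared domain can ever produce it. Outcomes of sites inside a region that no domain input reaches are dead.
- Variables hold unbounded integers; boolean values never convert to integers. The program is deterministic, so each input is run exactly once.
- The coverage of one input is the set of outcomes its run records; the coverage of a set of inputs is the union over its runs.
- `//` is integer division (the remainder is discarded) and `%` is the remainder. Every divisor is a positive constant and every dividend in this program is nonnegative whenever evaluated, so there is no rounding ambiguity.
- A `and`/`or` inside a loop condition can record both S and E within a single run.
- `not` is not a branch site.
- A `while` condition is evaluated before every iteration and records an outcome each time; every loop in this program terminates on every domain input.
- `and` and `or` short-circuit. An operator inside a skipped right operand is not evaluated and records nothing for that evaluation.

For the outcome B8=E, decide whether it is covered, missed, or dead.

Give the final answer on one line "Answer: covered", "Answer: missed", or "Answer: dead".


no pool input records B8=E
but domain input (g=4, k=1, w=-1) does record it -> reachable, so missed
Answer: missed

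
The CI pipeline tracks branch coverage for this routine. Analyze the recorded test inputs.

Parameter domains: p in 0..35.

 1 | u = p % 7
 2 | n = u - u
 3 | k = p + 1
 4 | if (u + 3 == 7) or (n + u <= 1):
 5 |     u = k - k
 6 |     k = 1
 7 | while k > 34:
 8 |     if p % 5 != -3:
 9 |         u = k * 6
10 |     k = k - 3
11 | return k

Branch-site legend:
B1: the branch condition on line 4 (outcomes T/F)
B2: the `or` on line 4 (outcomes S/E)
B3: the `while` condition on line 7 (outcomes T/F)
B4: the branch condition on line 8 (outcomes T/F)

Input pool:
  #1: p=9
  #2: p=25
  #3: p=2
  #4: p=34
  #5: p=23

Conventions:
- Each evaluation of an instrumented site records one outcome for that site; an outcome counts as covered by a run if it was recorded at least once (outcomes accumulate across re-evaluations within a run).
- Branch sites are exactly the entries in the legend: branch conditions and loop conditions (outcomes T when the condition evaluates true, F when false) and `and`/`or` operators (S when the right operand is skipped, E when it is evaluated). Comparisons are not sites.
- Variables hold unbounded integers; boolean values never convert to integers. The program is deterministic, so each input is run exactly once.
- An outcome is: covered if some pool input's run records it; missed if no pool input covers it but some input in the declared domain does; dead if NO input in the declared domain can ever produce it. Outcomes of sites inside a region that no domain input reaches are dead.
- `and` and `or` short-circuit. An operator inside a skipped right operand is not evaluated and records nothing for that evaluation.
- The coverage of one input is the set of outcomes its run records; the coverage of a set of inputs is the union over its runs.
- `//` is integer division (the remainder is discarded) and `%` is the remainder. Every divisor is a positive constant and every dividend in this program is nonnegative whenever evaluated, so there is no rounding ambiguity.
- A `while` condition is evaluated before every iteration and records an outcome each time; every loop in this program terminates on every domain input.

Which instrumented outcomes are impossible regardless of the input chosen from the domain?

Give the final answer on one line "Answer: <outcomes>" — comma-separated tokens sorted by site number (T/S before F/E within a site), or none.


checking every outcome against all 36 domain inputs:
  B4=F: never recorded by any domain input -> dead
  reachable outcomes have witnesses, e.g. B1=T (e.g. p=0), B1=F (e.g. p=2), B2=S (e.g. p=4), B2=E (e.g. p=0)
Answer: B4=F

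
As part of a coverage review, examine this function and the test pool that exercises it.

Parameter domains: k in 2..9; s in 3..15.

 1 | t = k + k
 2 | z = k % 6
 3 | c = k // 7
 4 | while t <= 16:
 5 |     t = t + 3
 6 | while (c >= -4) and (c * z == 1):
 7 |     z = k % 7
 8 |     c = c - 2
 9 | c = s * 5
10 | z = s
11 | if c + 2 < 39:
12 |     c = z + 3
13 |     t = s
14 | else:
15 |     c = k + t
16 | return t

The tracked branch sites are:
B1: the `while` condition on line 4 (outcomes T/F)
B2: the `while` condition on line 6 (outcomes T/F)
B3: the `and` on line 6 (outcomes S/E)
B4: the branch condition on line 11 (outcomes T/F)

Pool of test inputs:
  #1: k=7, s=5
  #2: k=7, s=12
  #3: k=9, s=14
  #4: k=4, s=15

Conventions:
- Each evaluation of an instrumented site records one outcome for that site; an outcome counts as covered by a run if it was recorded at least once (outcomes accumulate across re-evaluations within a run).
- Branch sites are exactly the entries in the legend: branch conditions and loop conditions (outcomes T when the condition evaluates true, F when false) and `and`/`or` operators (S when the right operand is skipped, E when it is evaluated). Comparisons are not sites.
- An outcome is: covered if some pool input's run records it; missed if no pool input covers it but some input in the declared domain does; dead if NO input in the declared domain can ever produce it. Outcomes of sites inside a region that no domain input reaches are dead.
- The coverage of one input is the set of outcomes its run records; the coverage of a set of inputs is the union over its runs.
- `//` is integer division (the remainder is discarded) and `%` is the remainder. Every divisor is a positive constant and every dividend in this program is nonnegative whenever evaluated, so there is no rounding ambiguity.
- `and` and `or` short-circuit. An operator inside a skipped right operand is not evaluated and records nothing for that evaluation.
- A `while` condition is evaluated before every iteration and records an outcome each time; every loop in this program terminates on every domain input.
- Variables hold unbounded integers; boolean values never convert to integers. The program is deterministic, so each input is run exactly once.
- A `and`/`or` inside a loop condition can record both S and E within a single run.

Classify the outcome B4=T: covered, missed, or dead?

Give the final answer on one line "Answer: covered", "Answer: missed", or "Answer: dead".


B4=T is recorded by pool input(s) 1 -> covered
Answer: covered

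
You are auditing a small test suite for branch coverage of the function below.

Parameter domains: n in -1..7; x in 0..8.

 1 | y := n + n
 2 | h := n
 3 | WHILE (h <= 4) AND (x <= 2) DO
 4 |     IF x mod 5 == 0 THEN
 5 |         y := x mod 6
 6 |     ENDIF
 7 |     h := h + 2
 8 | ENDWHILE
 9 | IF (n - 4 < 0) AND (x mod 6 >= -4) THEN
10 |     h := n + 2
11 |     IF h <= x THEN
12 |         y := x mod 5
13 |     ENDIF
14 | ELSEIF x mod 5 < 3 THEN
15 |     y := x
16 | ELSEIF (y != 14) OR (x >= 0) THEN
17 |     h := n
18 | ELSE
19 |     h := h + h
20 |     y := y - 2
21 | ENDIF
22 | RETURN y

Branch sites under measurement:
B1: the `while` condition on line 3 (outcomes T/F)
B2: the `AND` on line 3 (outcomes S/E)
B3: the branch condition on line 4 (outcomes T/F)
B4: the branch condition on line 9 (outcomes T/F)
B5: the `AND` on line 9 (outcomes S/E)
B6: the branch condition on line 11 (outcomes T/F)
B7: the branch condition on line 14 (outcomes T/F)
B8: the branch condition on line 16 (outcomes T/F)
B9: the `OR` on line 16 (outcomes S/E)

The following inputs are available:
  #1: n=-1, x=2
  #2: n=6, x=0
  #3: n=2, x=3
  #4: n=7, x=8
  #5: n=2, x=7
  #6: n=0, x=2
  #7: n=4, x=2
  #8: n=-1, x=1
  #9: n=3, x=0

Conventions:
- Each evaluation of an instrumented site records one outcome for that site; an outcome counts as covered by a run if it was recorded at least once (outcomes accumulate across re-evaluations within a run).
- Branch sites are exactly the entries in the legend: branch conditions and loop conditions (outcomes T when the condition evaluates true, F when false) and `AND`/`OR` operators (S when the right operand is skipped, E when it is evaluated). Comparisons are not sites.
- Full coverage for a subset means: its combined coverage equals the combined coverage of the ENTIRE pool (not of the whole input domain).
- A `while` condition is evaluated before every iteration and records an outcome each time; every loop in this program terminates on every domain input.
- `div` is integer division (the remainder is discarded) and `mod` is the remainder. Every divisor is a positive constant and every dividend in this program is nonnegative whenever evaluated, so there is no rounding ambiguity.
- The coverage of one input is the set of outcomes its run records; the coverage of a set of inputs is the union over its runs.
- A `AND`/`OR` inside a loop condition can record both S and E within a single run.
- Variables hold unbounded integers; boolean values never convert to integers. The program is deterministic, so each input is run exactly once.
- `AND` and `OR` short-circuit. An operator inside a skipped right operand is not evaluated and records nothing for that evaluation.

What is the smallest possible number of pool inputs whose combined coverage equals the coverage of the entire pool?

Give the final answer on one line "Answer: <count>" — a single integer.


input #1 (n=-1, x=2): events B2->E, B1->T, B3->F, B2->E, B1->T, B3->F, B2->E, B1->T, B3->F, B2->S, B1->F, B5->E, B4->T, B6->T; covers B1=T, B1=F, B2=S, B2=E, B3=F, B4=T, B5=E, B6=T
input #2 (n=6, x=0): events B2->S, B1->F, B5->S, B4->F, B7->T; covers B1=F, B2=S, B4=F, B5=S, B7=T
input #3 (n=2, x=3): events B2->E, B1->F, B5->E, B4->T, B6->F; covers B1=F, B2=E, B4=T, B5=E, B6=F
input #4 (n=7, x=8): events B2->S, B1->F, B5->S, B4->F, B7->F, B9->E, B8->T; covers B1=F, B2=S, B4=F, B5=S, B7=F, B8=T, B9=E
input #5 (n=2, x=7): events B2->E, B1->F, B5->E, B4->T, B6->T; covers B1=F, B2=E, B4=T, B5=E, B6=T
input #6 (n=0, x=2): events B2->E, B1->T, B3->F, B2->E, B1->T, B3->F, B2->E, B1->T, B3->F, B2->S, B1->F, B5->E, B4->T, B6->T; covers B1=T, B1=F, B2=S, B2=E, B3=F, B4=T, B5=E, B6=T
input #7 (n=4, x=2): events B2->E, B1->T, B3->F, B2->S, B1->F, B5->S, B4->F, B7->T; covers B1=T, B1=F, B2=S, B2=E, B3=F, B4=F, B5=S, B7=T
input #8 (n=-1, x=1): events B2->E, B1->T, B3->F, B2->E, B1->T, B3->F, B2->E, B1->T, B3->F, B2->S, B1->F, B5->E, B4->T, B6->T; covers B1=T, B1=F, B2=S, B2=E, B3=F, B4=T, B5=E, B6=T
input #9 (n=3, x=0): events B2->E, B1->T, B3->T, B2->S, B1->F, B5->E, B4->T, B6->F; covers B1=T, B1=F, B2=S, B2=E, B3=T, B4=T, B5=E, B6=F
together the pool reaches 16 outcomes: B1=T, B1=F, B2=S, B2=E, B3=T, B3=F, B4=T, B4=F, B5=S, B5=E, B6=T, B6=F, B7=T, B7=F, B8=T, B9=E
no size-1 subset reaches all 16 outcomes (best union: 8/16)
no size-2 subset reaches all 16 outcomes (best union: 13/16)
no size-3 subset reaches all 16 outcomes (best union: 15/16)
the canonical winner is {1, 2, 4, 9}: size 4, full 16-outcome coverage, earliest index list among size-4 covers
Answer: 4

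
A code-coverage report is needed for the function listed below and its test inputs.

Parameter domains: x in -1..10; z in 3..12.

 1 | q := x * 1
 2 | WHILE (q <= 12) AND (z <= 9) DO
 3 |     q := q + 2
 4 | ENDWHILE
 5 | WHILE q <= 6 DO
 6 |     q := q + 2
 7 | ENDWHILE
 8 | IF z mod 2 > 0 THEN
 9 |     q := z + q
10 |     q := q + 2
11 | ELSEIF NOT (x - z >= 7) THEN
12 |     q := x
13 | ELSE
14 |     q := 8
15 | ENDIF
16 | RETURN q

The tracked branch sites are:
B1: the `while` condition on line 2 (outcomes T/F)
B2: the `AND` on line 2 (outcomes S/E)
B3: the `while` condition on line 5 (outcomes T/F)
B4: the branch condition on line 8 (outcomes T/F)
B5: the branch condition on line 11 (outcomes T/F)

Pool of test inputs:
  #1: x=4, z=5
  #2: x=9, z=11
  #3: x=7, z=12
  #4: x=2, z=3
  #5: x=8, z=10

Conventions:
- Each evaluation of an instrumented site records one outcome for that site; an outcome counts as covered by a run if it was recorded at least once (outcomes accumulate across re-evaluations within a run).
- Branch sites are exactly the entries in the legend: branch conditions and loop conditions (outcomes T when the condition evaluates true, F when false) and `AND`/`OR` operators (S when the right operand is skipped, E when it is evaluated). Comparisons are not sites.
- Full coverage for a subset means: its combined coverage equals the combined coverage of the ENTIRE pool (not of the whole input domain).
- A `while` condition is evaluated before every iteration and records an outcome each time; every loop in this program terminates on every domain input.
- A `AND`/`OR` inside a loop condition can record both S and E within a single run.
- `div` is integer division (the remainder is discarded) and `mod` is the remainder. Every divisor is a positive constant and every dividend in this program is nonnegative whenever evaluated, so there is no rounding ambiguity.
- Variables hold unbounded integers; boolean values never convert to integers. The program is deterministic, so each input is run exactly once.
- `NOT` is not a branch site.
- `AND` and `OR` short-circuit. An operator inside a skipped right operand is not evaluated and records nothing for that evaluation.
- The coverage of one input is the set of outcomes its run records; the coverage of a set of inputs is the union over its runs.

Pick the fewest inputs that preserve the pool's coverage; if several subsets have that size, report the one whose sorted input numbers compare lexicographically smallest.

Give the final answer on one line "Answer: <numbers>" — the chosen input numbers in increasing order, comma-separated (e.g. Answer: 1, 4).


run #1 (x=4, z=5) runs B2->E, B1->T, B2->E, B1->T, B2->E, B1->T, B2->E, B1->T, B2->E, B1->T, B2->S, B1->F, B3->F, B4->T; records B1=T, B1=F, B2=S, B2=E, B3=F, B4=T
run #2 (x=9, z=11) runs B2->E, B1->F, B3->F, B4->T; records B1=F, B2=E, B3=F, B4=T
run #3 (x=7, z=12) runs B2->E, B1->F, B3->F, B4->F, B5->T; records B1=F, B2=E, B3=F, B4=F, B5=T
run #4 (x=2, z=3) runs B2->E, B1->T, B2->E, B1->T, B2->E, B1->T, B2->E, B1->T, B2->E, B1->T, B2->E, B1->T, B2->S, B1->F, ...; records B1=T, B1=F, B2=S, B2=E, B3=F, B4=T
run #5 (x=8, z=10) runs B2->E, B1->F, B3->F, B4->F, B5->T; records B1=F, B2=E, B3=F, B4=F, B5=T
the full pool covers 8 outcomes: B1=T, B1=F, B2=S, B2=E, B3=F, B4=T, B4=F, B5=T
checked all size-1 subsets: none covers 8 outcomes (max 6/8)
size 2: inputs {1, 3} cover all 8 outcomes, and no lexicographically smaller subset of this size does
Answer: 1, 3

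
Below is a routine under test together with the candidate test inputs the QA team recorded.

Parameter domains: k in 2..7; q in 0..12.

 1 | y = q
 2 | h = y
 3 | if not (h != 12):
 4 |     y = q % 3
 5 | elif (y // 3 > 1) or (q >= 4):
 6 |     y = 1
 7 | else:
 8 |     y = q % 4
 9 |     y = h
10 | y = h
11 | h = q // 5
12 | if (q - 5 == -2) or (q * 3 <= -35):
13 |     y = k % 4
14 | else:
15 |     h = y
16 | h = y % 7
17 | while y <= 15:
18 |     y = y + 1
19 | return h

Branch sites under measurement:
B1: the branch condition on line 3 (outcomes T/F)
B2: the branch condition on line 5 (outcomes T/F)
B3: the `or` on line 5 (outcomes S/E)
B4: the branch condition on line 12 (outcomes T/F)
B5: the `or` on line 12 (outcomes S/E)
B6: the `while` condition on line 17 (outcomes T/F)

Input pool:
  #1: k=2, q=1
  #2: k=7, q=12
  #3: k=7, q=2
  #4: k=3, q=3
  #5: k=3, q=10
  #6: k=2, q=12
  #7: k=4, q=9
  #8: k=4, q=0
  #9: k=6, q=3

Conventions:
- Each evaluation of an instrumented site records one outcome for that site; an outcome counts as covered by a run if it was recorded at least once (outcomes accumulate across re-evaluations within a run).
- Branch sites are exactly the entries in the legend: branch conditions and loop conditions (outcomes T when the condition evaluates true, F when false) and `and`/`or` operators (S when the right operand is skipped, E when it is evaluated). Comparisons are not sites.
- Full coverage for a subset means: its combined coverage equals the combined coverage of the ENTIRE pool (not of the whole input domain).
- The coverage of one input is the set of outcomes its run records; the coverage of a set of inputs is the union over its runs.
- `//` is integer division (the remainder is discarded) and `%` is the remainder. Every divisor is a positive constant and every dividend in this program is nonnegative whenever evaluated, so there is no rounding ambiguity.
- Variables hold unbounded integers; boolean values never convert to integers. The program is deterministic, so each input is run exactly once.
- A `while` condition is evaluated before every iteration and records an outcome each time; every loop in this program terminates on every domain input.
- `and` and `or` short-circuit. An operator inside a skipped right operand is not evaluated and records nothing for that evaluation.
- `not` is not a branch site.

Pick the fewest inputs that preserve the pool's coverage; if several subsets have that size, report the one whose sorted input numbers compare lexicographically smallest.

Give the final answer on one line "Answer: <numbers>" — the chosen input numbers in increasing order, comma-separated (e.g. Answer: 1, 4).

test 1 (k=2, q=1) hits B1=F, B2=F, B3=E, B4=F, B5=E, B6=T, B6=F
test 2 (k=7, q=12) hits B1=T, B4=F, B5=E, B6=T, B6=F
test 3 (k=7, q=2) hits B1=F, B2=F, B3=E, B4=F, B5=E, B6=T, B6=F
test 4 (k=3, q=3) hits B1=F, B2=F, B3=E, B4=T, B5=S, B6=T, B6=F
test 5 (k=3, q=10) hits B1=F, B2=T, B3=S, B4=F, B5=E, B6=T, B6=F
test 6 (k=2, q=12) hits B1=T, B4=F, B5=E, B6=T, B6=F
test 7 (k=4, q=9) hits B1=F, B2=T, B3=S, B4=F, B5=E, B6=T, B6=F
test 8 (k=4, q=0) hits B1=F, B2=F, B3=E, B4=F, B5=E, B6=T, B6=F
test 9 (k=6, q=3) hits B1=F, B2=F, B3=E, B4=T, B5=S, B6=T, B6=F
pool-wide coverage (12 outcomes): B1=T, B1=F, B2=T, B2=F, B3=S, B3=E, B4=T, B4=F, B5=S, B5=E, B6=T, B6=F
checked all size-1 subsets: none covers 12 outcomes (max 7/12)
checked all size-2 subsets: none covers 12 outcomes (max 11/12)
size 3: inputs {2, 4, 5} cover all 12 outcomes, and no lexicographically smaller subset of this size does

Answer: 2, 4, 5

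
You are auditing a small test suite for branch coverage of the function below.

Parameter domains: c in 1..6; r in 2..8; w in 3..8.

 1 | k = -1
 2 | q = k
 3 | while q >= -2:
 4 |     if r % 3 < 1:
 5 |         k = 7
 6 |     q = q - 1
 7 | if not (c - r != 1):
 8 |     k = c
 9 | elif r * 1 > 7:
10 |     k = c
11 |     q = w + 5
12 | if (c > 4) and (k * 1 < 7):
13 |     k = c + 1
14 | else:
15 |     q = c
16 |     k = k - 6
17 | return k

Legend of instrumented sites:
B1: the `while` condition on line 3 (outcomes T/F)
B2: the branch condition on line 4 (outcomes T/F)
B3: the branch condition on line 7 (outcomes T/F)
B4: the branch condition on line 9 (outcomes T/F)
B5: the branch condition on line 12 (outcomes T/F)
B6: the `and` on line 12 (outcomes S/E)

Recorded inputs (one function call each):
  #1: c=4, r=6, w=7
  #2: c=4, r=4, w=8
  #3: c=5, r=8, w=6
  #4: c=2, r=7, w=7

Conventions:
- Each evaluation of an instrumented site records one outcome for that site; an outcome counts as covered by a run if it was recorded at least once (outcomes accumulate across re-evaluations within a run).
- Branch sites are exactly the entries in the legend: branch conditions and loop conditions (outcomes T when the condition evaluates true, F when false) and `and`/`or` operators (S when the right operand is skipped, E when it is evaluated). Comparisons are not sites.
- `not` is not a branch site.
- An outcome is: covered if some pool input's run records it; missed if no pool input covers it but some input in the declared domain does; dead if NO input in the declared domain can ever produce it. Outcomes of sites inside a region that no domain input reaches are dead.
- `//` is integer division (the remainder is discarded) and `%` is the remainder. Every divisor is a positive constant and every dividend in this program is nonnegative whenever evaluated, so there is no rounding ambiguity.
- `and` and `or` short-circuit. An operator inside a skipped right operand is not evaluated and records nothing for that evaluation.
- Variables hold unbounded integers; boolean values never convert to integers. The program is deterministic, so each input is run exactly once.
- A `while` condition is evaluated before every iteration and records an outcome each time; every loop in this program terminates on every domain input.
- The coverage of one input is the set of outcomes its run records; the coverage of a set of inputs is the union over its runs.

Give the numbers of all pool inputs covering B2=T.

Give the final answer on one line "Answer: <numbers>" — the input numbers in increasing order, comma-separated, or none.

input #1 (c=4, r=6, w=7): produces B2=T
input #2 (c=4, r=4, w=8): does not produce B2=T
input #3 (c=5, r=8, w=6): does not produce B2=T
input #4 (c=2, r=7, w=7): does not produce B2=T

Answer: 1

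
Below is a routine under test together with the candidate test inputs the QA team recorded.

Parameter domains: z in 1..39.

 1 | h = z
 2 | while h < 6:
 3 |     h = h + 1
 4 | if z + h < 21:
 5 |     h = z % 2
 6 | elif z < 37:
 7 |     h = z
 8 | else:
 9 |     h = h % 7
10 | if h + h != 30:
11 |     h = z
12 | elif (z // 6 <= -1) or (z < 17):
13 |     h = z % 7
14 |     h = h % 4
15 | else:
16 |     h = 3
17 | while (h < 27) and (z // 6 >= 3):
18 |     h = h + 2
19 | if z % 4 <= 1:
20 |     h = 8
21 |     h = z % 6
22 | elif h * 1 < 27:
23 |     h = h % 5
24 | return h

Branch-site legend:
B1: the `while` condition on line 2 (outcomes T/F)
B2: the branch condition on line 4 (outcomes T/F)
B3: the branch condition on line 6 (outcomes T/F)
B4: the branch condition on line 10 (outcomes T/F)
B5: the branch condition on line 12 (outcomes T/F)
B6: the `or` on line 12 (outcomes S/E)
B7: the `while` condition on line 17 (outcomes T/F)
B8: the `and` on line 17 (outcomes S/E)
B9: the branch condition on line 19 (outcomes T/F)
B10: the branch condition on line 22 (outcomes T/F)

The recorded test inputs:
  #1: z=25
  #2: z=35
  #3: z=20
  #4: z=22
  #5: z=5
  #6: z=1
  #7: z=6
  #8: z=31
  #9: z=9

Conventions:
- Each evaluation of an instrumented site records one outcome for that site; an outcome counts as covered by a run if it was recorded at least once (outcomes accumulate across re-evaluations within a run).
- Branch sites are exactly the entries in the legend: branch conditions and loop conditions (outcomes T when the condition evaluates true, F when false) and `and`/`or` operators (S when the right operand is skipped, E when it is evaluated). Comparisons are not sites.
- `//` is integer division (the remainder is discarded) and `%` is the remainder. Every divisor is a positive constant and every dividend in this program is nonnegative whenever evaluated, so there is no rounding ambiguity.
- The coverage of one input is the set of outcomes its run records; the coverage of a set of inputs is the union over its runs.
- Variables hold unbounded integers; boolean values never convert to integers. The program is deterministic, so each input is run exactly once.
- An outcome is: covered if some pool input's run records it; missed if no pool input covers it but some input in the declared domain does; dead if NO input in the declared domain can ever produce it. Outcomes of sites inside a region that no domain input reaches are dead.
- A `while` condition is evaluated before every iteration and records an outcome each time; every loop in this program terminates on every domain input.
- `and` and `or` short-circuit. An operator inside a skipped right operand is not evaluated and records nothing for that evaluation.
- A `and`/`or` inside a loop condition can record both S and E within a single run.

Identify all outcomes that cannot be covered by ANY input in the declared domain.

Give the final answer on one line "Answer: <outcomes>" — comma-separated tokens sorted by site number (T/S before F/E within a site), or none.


sweeping the full domain (39 inputs) for each outcome:
  B5=F: zero occurrences over every domain input -> dead
  B6=S: zero occurrences over every domain input -> dead
  reachable outcomes have witnesses, e.g. B1=T (e.g. z=1), B1=F (e.g. z=1), B2=T (e.g. z=1), B2=F (e.g. z=11)
Answer: B5=F, B6=S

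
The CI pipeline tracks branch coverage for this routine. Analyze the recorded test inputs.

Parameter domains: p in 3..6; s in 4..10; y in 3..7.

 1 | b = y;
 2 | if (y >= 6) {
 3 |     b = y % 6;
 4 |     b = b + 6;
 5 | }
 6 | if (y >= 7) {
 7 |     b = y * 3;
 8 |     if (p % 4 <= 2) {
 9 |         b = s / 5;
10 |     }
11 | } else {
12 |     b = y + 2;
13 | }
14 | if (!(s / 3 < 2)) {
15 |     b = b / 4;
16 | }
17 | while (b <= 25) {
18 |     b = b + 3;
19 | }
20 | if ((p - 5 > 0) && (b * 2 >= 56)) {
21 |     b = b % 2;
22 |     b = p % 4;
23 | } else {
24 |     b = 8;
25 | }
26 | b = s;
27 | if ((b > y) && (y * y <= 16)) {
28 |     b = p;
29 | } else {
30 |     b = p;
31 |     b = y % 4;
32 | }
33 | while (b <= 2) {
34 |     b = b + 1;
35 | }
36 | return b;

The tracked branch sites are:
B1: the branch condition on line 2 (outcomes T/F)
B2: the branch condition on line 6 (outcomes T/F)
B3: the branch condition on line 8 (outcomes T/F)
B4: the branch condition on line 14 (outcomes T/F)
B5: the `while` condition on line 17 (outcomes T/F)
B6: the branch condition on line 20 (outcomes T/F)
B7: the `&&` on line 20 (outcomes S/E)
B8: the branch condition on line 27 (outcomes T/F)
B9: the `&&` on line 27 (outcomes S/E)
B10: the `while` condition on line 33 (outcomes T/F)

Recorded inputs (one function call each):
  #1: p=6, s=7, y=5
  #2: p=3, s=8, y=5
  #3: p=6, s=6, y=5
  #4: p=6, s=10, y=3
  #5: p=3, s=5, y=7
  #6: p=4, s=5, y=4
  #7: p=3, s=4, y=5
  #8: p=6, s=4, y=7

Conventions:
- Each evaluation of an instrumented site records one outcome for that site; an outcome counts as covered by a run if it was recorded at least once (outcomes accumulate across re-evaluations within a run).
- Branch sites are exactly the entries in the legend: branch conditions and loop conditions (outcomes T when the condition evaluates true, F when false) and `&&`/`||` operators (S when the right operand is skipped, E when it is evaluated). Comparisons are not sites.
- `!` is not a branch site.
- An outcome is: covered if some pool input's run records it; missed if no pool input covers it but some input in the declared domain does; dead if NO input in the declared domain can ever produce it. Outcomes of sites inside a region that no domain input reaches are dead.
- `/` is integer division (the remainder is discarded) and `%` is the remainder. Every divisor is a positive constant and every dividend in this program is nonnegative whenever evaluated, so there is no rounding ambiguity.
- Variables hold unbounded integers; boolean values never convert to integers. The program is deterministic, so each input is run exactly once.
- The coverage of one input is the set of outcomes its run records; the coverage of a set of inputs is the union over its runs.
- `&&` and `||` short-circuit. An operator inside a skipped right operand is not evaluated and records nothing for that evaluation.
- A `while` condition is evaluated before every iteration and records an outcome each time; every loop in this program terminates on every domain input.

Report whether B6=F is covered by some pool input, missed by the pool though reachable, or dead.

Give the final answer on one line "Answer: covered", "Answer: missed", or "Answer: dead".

B6=F is recorded by pool input(s) 2, 5, 6, 7, 8 -> covered

Answer: covered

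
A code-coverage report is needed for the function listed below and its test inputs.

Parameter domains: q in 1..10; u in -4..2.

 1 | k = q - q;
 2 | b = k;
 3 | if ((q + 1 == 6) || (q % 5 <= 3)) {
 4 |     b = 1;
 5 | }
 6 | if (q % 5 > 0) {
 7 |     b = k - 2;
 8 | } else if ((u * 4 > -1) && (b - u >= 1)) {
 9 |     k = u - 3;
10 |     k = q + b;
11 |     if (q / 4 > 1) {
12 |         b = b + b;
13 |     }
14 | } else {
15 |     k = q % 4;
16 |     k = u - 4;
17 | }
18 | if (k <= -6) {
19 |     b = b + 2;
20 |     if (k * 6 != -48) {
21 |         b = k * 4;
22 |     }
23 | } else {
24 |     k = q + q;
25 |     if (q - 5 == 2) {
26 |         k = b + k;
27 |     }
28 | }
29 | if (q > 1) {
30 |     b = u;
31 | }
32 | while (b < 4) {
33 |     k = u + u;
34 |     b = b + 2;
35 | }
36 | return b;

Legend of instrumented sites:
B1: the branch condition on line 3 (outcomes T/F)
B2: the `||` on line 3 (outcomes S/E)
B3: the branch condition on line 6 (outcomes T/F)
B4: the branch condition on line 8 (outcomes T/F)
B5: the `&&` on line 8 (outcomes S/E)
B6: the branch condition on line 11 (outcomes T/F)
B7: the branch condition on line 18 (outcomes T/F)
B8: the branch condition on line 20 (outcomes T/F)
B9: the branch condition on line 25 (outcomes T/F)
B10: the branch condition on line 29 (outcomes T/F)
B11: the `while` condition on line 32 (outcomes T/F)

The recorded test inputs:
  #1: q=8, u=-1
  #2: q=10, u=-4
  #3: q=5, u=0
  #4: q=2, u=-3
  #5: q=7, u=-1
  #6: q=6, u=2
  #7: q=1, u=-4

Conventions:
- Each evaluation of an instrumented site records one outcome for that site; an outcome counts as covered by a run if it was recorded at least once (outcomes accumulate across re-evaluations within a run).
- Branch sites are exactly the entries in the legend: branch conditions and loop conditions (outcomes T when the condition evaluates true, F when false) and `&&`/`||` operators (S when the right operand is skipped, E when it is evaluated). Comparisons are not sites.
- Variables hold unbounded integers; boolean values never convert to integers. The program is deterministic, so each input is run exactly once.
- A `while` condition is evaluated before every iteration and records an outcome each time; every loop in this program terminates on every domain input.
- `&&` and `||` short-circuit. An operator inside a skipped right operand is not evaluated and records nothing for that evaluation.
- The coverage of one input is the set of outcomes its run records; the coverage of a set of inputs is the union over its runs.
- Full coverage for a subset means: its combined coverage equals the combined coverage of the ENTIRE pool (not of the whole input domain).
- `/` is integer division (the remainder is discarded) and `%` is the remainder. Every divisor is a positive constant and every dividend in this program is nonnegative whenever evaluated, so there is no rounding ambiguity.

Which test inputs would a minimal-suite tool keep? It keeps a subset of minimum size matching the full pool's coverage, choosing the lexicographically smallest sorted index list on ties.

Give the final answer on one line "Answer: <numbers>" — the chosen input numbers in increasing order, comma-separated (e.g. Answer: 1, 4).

input #1 (q=8, u=-1): events B2->E, B1->T, B3->T, B7->F, B9->F, B10->T, B11->T, B11->T, B11->T, B11->F; covers B1=T, B2=E, B3=T, B7=F, B9=F, B10=T, B11=T, B11=F
input #2 (q=10, u=-4): events B2->E, B1->T, B3->F, B5->S, B4->F, B7->T, B8->F, B10->T, B11->T, B11->T, B11->T, B11->T, B11->F; covers B1=T, B2=E, B3=F, B4=F, B5=S, B7=T, B8=F, B10=T, B11=T, B11=F
input #3 (q=5, u=0): events B2->S, B1->T, B3->F, B5->E, B4->T, B6->F, B7->F, B9->F, B10->T, B11->T, B11->T, B11->F; covers B1=T, B2=S, B3=F, B4=T, B5=E, B6=F, B7=F, B9=F, B10=T, B11=T, B11=F
input #4 (q=2, u=-3): events B2->E, B1->T, B3->T, B7->F, B9->F, B10->T, B11->T, B11->T, B11->T, B11->T, B11->F; covers B1=T, B2=E, B3=T, B7=F, B9=F, B10=T, B11=T, B11=F
input #5 (q=7, u=-1): events B2->E, B1->T, B3->T, B7->F, B9->T, B10->T, B11->T, B11->T, B11->T, B11->F; covers B1=T, B2=E, B3=T, B7=F, B9=T, B10=T, B11=T, B11=F
input #6 (q=6, u=2): events B2->E, B1->T, B3->T, B7->F, B9->F, B10->T, B11->T, B11->F; covers B1=T, B2=E, B3=T, B7=F, B9=F, B10=T, B11=T, B11=F
input #7 (q=1, u=-4): events B2->E, B1->T, B3->T, B7->F, B9->F, B10->F, B11->T, B11->T, B11->T, B11->F; covers B1=T, B2=E, B3=T, B7=F, B9=F, B10=F, B11=T, B11=F
union over all inputs: B1=T, B2=S, B2=E, B3=T, B3=F, B4=T, B4=F, B5=S, B5=E, B6=F, B7=T, B7=F, B8=F, B9=T, B9=F, B10=T, B10=F, B11=T, B11=F (19 outcomes)
every size-1 subset falls short of the 19 outcomes (best: 11/19)
every size-2 subset falls short of the 19 outcomes (best: 16/19)
every size-3 subset falls short of the 19 outcomes (best: 18/19)
size 4: inputs {2, 3, 5, 7} cover all 19 outcomes, and no lexicographically smaller subset of this size does

Answer: 2, 3, 5, 7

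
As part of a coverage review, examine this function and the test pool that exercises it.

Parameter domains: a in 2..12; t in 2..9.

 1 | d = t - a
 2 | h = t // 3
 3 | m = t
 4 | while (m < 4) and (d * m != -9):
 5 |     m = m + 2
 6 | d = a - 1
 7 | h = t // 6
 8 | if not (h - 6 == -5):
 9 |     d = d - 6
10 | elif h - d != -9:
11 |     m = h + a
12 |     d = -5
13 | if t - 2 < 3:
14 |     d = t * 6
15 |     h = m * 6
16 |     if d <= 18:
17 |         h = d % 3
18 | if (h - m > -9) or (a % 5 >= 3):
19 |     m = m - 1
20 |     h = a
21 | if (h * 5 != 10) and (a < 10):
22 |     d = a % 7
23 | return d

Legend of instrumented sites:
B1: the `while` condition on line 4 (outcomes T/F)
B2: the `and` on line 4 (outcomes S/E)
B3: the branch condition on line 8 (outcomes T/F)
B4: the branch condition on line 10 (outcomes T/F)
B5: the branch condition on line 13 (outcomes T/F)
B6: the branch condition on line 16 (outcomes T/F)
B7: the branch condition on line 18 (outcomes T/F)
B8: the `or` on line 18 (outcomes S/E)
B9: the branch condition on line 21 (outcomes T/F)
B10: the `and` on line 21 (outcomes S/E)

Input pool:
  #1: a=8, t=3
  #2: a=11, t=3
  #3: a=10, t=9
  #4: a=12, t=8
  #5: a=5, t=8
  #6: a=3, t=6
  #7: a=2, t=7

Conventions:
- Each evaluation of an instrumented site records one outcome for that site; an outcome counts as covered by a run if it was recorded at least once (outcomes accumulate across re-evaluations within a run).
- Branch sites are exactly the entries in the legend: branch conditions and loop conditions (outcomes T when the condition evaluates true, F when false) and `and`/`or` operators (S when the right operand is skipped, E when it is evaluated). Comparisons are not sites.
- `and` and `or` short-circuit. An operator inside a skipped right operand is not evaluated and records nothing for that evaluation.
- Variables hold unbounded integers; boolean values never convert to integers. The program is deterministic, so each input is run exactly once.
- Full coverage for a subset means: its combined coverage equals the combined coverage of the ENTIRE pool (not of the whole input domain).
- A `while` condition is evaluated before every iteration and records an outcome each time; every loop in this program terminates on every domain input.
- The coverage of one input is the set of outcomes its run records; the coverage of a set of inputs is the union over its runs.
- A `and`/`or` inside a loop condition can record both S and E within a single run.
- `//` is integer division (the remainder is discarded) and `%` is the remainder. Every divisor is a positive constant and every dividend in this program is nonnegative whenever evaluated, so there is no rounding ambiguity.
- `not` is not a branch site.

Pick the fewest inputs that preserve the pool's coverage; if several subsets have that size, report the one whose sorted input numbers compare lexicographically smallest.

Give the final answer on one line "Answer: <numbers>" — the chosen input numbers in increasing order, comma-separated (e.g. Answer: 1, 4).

input #1, a=8, t=3: outcomes B1=T, B1=F, B2=S, B2=E, B3=T, B5=T, B6=T, B7=T, B8=S, B9=T, B10=E
input #2, a=11, t=3: outcomes B1=T, B1=F, B2=S, B2=E, B3=T, B5=T, B6=T, B7=T, B8=S, B9=F, B10=E
input #3, a=10, t=9: outcomes B1=F, B2=S, B3=F, B4=T, B5=F, B7=F, B8=E, B9=F, B10=E
input #4, a=12, t=8: outcomes B1=F, B2=S, B3=F, B4=T, B5=F, B7=F, B8=E, B9=F, B10=E
input #5, a=5, t=8: outcomes B1=F, B2=S, B3=F, B4=T, B5=F, B7=T, B8=S, B9=T, B10=E
input #6, a=3, t=6: outcomes B1=F, B2=S, B3=F, B4=T, B5=F, B7=T, B8=S, B9=T, B10=E
input #7, a=2, t=7: outcomes B1=F, B2=S, B3=F, B4=T, B5=F, B7=T, B8=S, B9=F, B10=S
union over all inputs: B1=T, B1=F, B2=S, B2=E, B3=T, B3=F, B4=T, B5=T, B5=F, B6=T, B7=T, B7=F, B8=S, B8=E, B9=T, B9=F, B10=S, B10=E (18 outcomes)
every size-1 subset falls short of the 18 outcomes (best: 11/18)
every size-2 subset falls short of the 18 outcomes (best: 17/18)
the canonical winner is {1, 3, 7}: size 3, full 18-outcome coverage, earliest index list among size-3 covers

Answer: 1, 3, 7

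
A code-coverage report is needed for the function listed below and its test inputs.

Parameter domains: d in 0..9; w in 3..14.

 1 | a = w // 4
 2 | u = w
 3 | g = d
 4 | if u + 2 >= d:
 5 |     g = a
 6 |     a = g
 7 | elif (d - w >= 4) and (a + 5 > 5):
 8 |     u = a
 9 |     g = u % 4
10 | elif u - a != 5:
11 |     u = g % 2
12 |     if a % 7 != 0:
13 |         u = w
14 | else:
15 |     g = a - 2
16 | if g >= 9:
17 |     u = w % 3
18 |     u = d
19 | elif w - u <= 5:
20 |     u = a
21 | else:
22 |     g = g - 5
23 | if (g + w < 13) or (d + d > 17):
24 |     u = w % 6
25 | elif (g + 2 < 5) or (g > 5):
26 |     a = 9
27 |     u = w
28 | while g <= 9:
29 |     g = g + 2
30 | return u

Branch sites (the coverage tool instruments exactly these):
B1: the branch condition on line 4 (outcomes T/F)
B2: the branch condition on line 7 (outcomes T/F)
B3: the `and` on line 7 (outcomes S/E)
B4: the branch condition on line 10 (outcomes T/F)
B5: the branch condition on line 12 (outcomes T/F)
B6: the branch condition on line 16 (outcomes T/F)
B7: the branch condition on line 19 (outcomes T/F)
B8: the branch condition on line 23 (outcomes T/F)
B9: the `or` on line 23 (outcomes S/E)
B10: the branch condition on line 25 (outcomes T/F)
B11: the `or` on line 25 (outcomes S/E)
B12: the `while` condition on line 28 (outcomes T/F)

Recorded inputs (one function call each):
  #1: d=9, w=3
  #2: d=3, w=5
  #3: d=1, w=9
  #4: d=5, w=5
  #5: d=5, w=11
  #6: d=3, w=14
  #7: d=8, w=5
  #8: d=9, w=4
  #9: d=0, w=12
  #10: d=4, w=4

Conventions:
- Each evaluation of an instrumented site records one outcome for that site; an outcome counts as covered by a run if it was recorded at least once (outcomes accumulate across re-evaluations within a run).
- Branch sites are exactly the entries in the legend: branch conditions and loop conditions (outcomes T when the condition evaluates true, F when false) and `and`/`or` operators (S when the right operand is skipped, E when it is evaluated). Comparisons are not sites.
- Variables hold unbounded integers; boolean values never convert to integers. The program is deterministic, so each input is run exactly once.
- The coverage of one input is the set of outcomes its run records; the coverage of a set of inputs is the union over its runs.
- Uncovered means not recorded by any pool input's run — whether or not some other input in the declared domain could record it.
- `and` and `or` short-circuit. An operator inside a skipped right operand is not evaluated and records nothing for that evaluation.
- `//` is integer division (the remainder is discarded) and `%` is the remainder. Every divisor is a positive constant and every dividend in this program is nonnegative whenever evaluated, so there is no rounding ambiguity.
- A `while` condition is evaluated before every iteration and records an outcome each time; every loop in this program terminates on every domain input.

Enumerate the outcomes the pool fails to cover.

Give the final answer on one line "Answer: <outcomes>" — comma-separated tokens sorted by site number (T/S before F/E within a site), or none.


#1 (d=9, w=3) -> B1->F, B3->E, B2->F, B4->T, B5->F, B6->T, B9->S, B8->T, B12->T, B12->F; covered: B1=F, B2=F, B3=E, B4=T, B5=F, B6=T, B8=T, B9=S, B12=T, B12=F
#2 (d=3, w=5) -> B1->T, B6->F, B7->T, B9->S, B8->T, B12->T, B12->T, B12->T, B12->T, B12->T, B12->F; covered: B1=T, B6=F, B7=T, B8=T, B9=S, B12=T, B12=F
#3 (d=1, w=9) -> B1->T, B6->F, B7->T, B9->S, B8->T, B12->T, B12->T, B12->T, B12->T, B12->F; covered: B1=T, B6=F, B7=T, B8=T, B9=S, B12=T, B12=F
#4 (d=5, w=5) -> B1->T, B6->F, B7->T, B9->S, B8->T, B12->T, B12->T, B12->T, B12->T, B12->T, B12->F; covered: B1=T, B6=F, B7=T, B8=T, B9=S, B12=T, B12=F
#5 (d=5, w=11) -> B1->T, B6->F, B7->T, B9->E, B8->F, B11->S, B10->T, B12->T, B12->T, B12->T, B12->T, B12->F; covered: B1=T, B6=F, B7=T, B8=F, B9=E, B10=T, B11=S, B12=T, B12=F
#6 (d=3, w=14) -> B1->T, B6->F, B7->T, B9->E, B8->F, B11->E, B10->F, B12->T, B12->T, B12->T, B12->T, B12->F; covered: B1=T, B6=F, B7=T, B8=F, B9=E, B10=F, B11=E, B12=T, B12=F
#7 (d=8, w=5) -> B1->F, B3->S, B2->F, B4->T, B5->T, B6->F, B7->T, B9->E, B8->F, B11->E, B10->T, B12->T, B12->F; covered: B1=F, B2=F, B3=S, B4=T, B5=T, B6=F, B7=T, B8=F, B9=E, B10=T, B11=E, B12=T, B12=F
#8 (d=9, w=4) -> B1->F, B3->E, B2->T, B6->F, B7->T, B9->S, B8->T, B12->T, B12->T, B12->T, B12->T, B12->T, B12->F; covered: B1=F, B2=T, B3=E, B6=F, B7=T, B8=T, B9=S, B12=T, B12=F
#9 (d=0, w=12) -> B1->T, B6->F, B7->T, B9->E, B8->F, B11->E, B10->F, B12->T, B12->T, B12->T, B12->T, B12->F; covered: B1=T, B6=F, B7=T, B8=F, B9=E, B10=F, B11=E, B12=T, B12=F
#10 (d=4, w=4) -> B1->T, B6->F, B7->T, B9->S, B8->T, B12->T, B12->T, B12->T, B12->T, B12->T, B12->F; covered: B1=T, B6=F, B7=T, B8=T, B9=S, B12=T, B12=F
union over the pool: B1=T, B1=F, B2=T, B2=F, B3=S, B3=E, B4=T, B5=T, B5=F, B6=T, B6=F, B7=T, B8=T, B8=F, B9=S, B9=E, B10=T, B10=F, B11=S, B11=E, B12=T, B12=F
uncovered (2 of 24): B4=F, B7=F
Answer: B4=F, B7=F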